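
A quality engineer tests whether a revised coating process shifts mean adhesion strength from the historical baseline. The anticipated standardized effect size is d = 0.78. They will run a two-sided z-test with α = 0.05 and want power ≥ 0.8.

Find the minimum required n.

Set Φ(δ − 1.960) = 0.8; then δ − 1.960 = Φ⁻¹(0.8) = 0.842, giving δ = 2.802.
(Ignoring the negligible lower-tail rejection probability gives the usual closed-form inversion.)
δ = d·√n ⇒ n = (δ/d)² = (2.802 / 0.78)² = 12.90.
Rounding up, n = 13.

n = 13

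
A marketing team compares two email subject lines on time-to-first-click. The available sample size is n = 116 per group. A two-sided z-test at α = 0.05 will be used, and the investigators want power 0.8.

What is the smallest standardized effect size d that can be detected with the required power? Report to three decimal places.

d ≈ 0.368

Need Φ(δ − 1.960) = 0.8, so δ = 1.960 + 0.842 = 2.802.
(Lower-tail contribution to power is negligible for δ > 0.)
δ = d·√(n/2) ⇒ d = δ/√(n/2) = 2.802/√(116/2) = 0.3679.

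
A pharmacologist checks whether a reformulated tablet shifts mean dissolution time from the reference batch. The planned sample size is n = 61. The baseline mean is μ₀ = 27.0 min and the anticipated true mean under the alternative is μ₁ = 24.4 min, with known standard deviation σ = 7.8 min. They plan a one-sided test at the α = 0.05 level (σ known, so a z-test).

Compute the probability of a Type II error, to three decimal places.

β ≈ 0.169

Standardized effect: d = |μ₁ − μ₀| / σ = |24.4 − 27.0| / 7.8 = 0.3333
Noncentrality parameter: δ = d·√n = 0.3333 × √61 = 2.6034
One-sided α = 0.05 → critical value z_{0.05} = 1.645.
Power = Φ(δ − 1.645) = Φ(0.959) = 0.8311.
Type II error: β = 1 − power = 1 − 0.8311 = 0.1689.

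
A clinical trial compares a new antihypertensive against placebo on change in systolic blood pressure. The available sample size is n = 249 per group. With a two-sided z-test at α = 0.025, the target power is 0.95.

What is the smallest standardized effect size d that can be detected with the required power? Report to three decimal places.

Need Φ(δ − 2.241) = 0.95, so δ = 2.241 + 1.645 = 3.886.
(The second rejection-region term Φ(−δ − z_{α/2}) is negligible and dropped.)
δ = d·√(n/2) ⇒ d = δ/√(n/2) = 3.886/√(249/2) = 0.3483.

d ≈ 0.348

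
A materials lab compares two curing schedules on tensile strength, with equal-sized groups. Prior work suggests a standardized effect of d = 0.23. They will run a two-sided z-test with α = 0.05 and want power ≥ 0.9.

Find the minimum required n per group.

Set Φ(δ − 1.960) = 0.9; then δ − 1.960 = Φ⁻¹(0.9) = 1.282, giving δ = 3.242.
(For δ > 0 the lower-tail rejection region contributes negligibly to power, so the one-term inversion is standard.)
δ = d·√(n/2) ⇒ n = 2(δ/d)² = 2 × (3.242 / 0.23)² = 397.26.
Rounding up, n = 398 per group.

n = 398 per group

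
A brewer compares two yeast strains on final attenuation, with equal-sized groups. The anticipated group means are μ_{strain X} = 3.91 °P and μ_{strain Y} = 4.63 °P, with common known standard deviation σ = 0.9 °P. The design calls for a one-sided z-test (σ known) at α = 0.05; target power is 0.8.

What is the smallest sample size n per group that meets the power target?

Standardized effect: d = |μ_{strain X} − μ_{strain Y}| / σ = |3.91 − 4.63| / 0.9 = 0.8000
Set Φ(δ − 1.645) = 0.8; then δ − 1.645 = Φ⁻¹(0.8) = 0.842, giving δ = 2.486.
δ = d·√(n/2) ⇒ n = 2(δ/d)² = 2 × (2.486 / 0.8000)² = 19.32.
Round up to the next whole unit.

n = 20 per group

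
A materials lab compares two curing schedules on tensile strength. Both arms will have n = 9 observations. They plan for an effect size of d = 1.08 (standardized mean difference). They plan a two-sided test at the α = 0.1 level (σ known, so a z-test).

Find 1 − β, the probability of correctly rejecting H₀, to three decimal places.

Noncentrality parameter: δ = d·√(n/2) = 1.08 × √(9/2) = 2.2910
Critical value for a two-sided test at α = 0.1: z_{α/2} = 1.645.
Power = Φ(δ − 1.645) + Φ(−δ − 1.645) = Φ(0.646) + Φ(-3.936) = 0.7409 + 0.0000 = 0.7410.

Power ≈ 0.741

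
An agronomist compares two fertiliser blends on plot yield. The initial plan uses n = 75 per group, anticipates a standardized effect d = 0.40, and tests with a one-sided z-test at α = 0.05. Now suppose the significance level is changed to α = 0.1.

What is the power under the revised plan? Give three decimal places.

Power ≈ 0.879

δ = d·√(n/2) = 0.40 × √(75/2) = 2.4495 (unchanged). New critical value: z_{0.1} = 1.282.
Revised power = P(Z > 1.282 − δ) = Φ(1.168) = 0.8786.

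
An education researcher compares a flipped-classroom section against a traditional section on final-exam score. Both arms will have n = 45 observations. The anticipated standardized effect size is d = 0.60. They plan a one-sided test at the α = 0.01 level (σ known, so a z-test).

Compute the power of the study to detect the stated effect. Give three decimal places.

Power ≈ 0.698

Noncentrality parameter: δ = d·√(n/2) = 0.60 × √(45/2) = 2.8460
One-sided α = 0.01 → critical value z_{0.01} = 2.326.
Power = Φ(δ − 2.326) = Φ(0.520) = 0.6984.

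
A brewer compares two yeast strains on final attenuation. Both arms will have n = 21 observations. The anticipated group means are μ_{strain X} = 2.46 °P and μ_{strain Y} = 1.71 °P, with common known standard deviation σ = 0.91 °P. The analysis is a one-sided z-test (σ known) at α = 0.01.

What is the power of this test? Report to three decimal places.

Standardized effect: d = |μ_{strain X} − μ_{strain Y}| / σ = |2.46 − 1.71| / 0.91 = 0.8242
Noncentrality parameter: δ = d·√(n/2) = 0.8242 × √(21/2) = 2.6706
One-sided α = 0.01 → critical value z_{0.01} = 2.326.
Power = P(Z > 2.326 − δ) = Φ(0.344) = 0.6347.

Power ≈ 0.635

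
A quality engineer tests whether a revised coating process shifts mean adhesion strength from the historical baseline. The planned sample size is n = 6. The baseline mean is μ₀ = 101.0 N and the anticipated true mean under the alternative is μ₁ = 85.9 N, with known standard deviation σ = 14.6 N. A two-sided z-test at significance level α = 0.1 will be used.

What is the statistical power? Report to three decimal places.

Power ≈ 0.813

Standardized effect: d = |μ₁ − μ₀| / σ = |85.9 − 101.0| / 14.6 = 1.0342
Noncentrality parameter: δ = d·√n = 1.0342 × √6 = 2.5334
Critical value for a two-sided test at α = 0.1: z_{α/2} = 1.645.
Power = Φ(δ − 1.645) + Φ(−δ − 1.645) = Φ(0.889) + Φ(-4.178) = 0.8129 + 0.0000 = 0.8129.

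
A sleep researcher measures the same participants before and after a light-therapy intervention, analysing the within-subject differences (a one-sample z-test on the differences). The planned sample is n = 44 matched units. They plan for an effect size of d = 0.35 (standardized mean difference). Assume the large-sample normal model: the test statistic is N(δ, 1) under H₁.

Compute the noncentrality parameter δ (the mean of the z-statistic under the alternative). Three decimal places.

The noncentrality parameter scales effect size by the design's sample-size factor: δ = d·√n = 0.35 × √44 = 2.3216

δ ≈ 2.322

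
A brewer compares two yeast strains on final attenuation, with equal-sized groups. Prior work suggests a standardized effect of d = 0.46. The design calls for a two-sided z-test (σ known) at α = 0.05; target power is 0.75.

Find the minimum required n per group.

For power 0.75 need Φ(δ − z_{0.025}) = 0.75, so δ = z_{0.025} + z_{0.25} = 1.960 + 0.674 = 2.634.
(Ignoring the negligible lower-tail rejection probability gives the usual closed-form inversion.)
δ = d·√(n/2) ⇒ n = 2(δ/d)² = 2 × (2.634 / 0.46)² = 65.60.
Rounding up, n = 66 per group.

n = 66 per group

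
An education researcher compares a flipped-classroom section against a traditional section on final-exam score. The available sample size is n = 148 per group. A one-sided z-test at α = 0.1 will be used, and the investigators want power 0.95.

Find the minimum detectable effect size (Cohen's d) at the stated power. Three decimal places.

d ≈ 0.340

Need Φ(δ − 1.282) = 0.95, so δ = 1.282 + 1.645 = 2.926.
δ = d·√(n/2) ⇒ d = δ/√(n/2) = 2.926/√(148/2) = 0.3402.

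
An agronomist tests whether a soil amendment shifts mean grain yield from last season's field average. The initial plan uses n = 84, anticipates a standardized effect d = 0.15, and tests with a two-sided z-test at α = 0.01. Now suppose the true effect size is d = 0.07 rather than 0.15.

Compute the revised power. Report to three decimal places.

With d = 0.07: δ = d·√n = 0.07 × √84 = 0.6416. Critical value z_{0.005} = 2.576.
Revised power = Φ(δ − 2.576) + Φ(−δ − 2.576) = Φ(-1.934) + Φ(-3.217) = 0.0265 + 0.0006 = 0.0272.

Power ≈ 0.027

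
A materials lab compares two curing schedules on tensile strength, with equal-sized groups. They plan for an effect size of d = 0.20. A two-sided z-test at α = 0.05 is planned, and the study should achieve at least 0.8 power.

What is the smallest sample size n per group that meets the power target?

Set Φ(δ − 1.960) = 0.8; then δ − 1.960 = Φ⁻¹(0.8) = 0.842, giving δ = 2.802.
(The Φ(−δ − z_{α/2}) term is vanishingly small for δ > 0 and is dropped in the standard sample-size formula.)
δ = d·√(n/2) ⇒ n = 2(δ/d)² = 2 × (2.802 / 0.20)² = 392.44.
Round up to the next whole unit.

n = 393 per group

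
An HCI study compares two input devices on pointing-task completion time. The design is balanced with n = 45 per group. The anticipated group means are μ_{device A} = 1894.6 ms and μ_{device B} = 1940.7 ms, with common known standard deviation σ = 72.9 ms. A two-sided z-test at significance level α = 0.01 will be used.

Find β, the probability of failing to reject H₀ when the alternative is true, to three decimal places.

Standardized effect: d = |μ_{device A} − μ_{device B}| / σ = |1894.6 − 1940.7| / 72.9 = 0.6324
Noncentrality parameter: δ = d·√(n/2) = 0.6324 × √(45/2) = 2.9996
Critical value for a two-sided test at α = 0.01: z_{α/2} = 2.576.
Power = Φ(δ − 2.576) + Φ(−δ − 2.576) = Φ(0.424) + Φ(-5.575) = 0.6641 + 0.0000 = 0.6641.
Type II error: β = 1 − power = 1 − 0.6641 = 0.3359.

β ≈ 0.336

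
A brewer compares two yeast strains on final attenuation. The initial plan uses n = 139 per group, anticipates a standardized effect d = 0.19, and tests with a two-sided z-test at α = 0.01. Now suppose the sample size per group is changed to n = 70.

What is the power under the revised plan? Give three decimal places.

With n = 70 per group: δ = d·√(n/2) = 0.19 × √(70/2) = 1.1241. Critical value z_{0.005} = 2.576.
Revised power = Φ(δ − 2.576) + Φ(−δ − 2.576) = Φ(-1.452) + Φ(-3.700) = 0.0733 + 0.0001 = 0.0734.

Power ≈ 0.073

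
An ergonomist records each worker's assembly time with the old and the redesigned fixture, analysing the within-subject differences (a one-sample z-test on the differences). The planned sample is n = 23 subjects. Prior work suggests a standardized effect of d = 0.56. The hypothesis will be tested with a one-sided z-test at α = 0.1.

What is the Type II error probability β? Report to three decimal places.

β ≈ 0.080

Noncentrality parameter: δ = d·√n = 0.56 × √23 = 2.6857
Critical value for a one-sided test at α = 0.1: z_α = 1.282.
Power = P(Z > 1.282 − δ) = Φ(1.404) = 0.9199.
Type II error: β = 1 − power = 1 − 0.9199 = 0.0801.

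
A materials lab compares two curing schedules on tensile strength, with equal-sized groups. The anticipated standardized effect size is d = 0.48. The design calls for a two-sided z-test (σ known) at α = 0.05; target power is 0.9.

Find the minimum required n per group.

n = 92 per group

For power 0.9 need Φ(δ − z_{0.025}) = 0.9, so δ = z_{0.025} + z_{0.10} = 1.960 + 1.282 = 3.242.
(For δ > 0 the lower-tail rejection region contributes negligibly to power, so the one-term inversion is standard.)
δ = d·√(n/2) ⇒ n = 2(δ/d)² = 2 × (3.242 / 0.48)² = 91.21.
Rounding up, n = 92 per group.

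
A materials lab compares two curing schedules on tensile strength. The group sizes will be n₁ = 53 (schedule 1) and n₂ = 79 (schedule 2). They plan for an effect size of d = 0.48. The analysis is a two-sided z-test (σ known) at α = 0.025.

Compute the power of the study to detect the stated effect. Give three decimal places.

Noncentrality parameter: δ = d / √(1/n₁ + 1/n₂) = 0.48 / √(1/53 + 1/79) = 2.7034
Critical value for a two-sided test at α = 0.025: z_{α/2} = 2.241.
Power = Φ(δ − 2.241) + Φ(−δ − 2.241) = Φ(0.462) + Φ(-4.945) = 0.6779 + 0.0000 = 0.6779.

Power ≈ 0.678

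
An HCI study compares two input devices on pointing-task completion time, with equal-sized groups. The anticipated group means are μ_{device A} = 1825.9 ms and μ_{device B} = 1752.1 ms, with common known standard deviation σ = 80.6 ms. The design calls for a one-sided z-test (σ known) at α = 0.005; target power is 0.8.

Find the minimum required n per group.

n = 28 per group

Standardized effect: d = |μ_{device A} − μ_{device B}| / σ = |1825.9 − 1752.1| / 80.6 = 0.9156
Set Φ(δ − 2.576) = 0.8; then δ − 2.576 = Φ⁻¹(0.8) = 0.842, giving δ = 3.417.
δ = d·√(n/2) ⇒ n = 2(δ/d)² = 2 × (3.417 / 0.9156)² = 27.86.
Rounding up, n = 28 per group.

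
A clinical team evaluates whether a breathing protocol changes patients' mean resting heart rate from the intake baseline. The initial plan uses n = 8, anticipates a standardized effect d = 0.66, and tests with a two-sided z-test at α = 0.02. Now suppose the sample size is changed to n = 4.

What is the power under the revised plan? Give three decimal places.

Power ≈ 0.157

With n = 4: δ = d·√n = 0.66 × √4 = 1.3200. Critical value z_{0.01} = 2.326.
Revised power = Φ(δ − 2.326) + Φ(−δ − 2.326) = Φ(-1.006) + Φ(-3.646) = 0.1571 + 0.0001 = 0.1573.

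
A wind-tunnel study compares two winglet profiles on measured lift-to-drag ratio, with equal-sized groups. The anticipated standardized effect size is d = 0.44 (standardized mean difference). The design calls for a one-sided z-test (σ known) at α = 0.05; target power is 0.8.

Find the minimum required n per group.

n = 64 per group

Set Φ(δ − 1.645) = 0.8; then δ − 1.645 = Φ⁻¹(0.8) = 0.842, giving δ = 2.486.
δ = d·√(n/2) ⇒ n = 2(δ/d)² = 2 × (2.486 / 0.44)² = 63.87.
Rounding up, n = 64 per group.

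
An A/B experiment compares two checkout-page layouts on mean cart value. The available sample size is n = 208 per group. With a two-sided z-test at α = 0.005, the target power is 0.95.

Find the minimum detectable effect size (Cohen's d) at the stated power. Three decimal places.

d ≈ 0.437

Need Φ(δ − 2.807) = 0.95, so δ = 2.807 + 1.645 = 4.452.
(Lower-tail contribution to power is negligible for δ > 0.)
δ = d·√(n/2) ⇒ d = δ/√(n/2) = 4.452/√(208/2) = 0.4365.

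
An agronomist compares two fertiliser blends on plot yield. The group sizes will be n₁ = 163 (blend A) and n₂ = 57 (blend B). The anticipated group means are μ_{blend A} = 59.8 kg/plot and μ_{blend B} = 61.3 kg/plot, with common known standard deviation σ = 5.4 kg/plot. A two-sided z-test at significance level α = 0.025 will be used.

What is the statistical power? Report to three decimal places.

Standardized effect: d = |μ_{blend A} − μ_{blend B}| / σ = |59.8 − 61.3| / 5.4 = 0.2778
Noncentrality parameter: δ = d / √(1/n₁ + 1/n₂) = 0.2778 / √(1/163 + 1/57) = 1.8052
Two-sided α = 0.025 → critical value z_{0.0125} = 2.241.
Power = Φ(δ − 2.241) + Φ(−δ − 2.241) = Φ(-0.436) + Φ(-4.047) = 0.3313 + 0.0000 = 0.3314.

Power ≈ 0.331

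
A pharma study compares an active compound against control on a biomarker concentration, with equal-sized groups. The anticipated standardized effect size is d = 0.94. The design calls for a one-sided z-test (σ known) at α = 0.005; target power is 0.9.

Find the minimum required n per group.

n = 34 per group

For power 0.9 need Φ(δ − z_{0.005}) = 0.9, so δ = z_{0.005} + z_{0.10} = 2.576 + 1.282 = 3.857.
δ = d·√(n/2) ⇒ n = 2(δ/d)² = 2 × (3.857 / 0.94)² = 33.68.
Rounding up, n = 34 per group.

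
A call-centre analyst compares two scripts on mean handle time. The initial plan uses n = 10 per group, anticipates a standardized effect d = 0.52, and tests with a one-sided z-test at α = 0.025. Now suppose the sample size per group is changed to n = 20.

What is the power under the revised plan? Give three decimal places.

With n = 20 per group: δ = d·√(n/2) = 0.52 × √(20/2) = 1.6444. Critical value z_{0.025} = 1.960.
Revised power = Φ(δ − 1.960) = Φ(-0.316) = 0.3762.

Power ≈ 0.376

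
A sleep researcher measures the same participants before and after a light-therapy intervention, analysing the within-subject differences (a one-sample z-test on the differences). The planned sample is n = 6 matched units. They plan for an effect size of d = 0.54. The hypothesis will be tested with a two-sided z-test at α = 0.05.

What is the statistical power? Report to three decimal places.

Noncentrality parameter: δ = d·√n = 0.54 × √6 = 1.3227
Two-sided α = 0.05 → critical value z_{0.025} = 1.960.
Power = Φ(δ − 1.960) + Φ(−δ − 1.960) = Φ(-0.637) + Φ(-3.283) = 0.2620 + 0.0005 = 0.2625.

Power ≈ 0.262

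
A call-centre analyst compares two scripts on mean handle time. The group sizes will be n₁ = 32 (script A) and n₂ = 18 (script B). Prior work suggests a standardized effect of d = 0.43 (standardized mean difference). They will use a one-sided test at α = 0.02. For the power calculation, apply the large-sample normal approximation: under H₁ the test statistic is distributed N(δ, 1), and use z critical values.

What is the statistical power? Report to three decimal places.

Noncentrality parameter: δ = d / √(1/n₁ + 1/n₂) = 0.43 / √(1/32 + 1/18) = 1.4595
Critical value for a one-sided test at α = 0.02: z_α = 2.054.
Power = P(Z > 2.054 − δ) = Φ(-0.594) = 0.2762.

Power ≈ 0.276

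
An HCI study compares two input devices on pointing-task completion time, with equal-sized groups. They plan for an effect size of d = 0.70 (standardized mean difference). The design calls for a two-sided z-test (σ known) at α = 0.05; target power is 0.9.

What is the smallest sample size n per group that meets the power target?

For power 0.9 need Φ(δ − z_{0.025}) = 0.9, so δ = z_{0.025} + z_{0.10} = 1.960 + 1.282 = 3.242.
(For δ > 0 the lower-tail rejection region contributes negligibly to power, so the one-term inversion is standard.)
δ = d·√(n/2) ⇒ n = 2(δ/d)² = 2 × (3.242 / 0.70)² = 42.89.
Round up to the next whole unit.

n = 43 per group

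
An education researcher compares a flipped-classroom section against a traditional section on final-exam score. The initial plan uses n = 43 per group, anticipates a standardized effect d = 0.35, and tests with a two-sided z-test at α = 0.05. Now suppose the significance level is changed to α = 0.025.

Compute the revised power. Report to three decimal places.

δ = d·√(n/2) = 0.35 × √(43/2) = 1.6229 (unchanged). New critical value: z_{0.0125} = 2.241.
Revised power = Φ(δ − 2.241) + Φ(−δ − 2.241) = Φ(-0.619) + Φ(-3.864) = 0.2681 + 0.0001 = 0.2682.

Power ≈ 0.268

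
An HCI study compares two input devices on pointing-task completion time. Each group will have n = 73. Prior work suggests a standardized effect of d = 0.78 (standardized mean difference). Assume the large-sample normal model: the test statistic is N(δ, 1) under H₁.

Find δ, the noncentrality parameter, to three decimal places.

δ = d·√(n/2) = 0.78 × √(73/2) = 4.7124

δ ≈ 4.712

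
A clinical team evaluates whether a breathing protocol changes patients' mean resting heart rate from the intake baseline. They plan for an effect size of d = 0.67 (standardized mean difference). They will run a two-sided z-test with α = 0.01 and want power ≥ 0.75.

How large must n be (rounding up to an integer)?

For power 0.75 need Φ(δ − z_{0.005}) = 0.75, so δ = z_{0.005} + z_{0.25} = 2.576 + 0.674 = 3.250.
(The Φ(−δ − z_{α/2}) term is vanishingly small for δ > 0 and is dropped in the standard sample-size formula.)
δ = d·√n ⇒ n = (δ/d)² = (3.250 / 0.67)² = 23.53.
Rounding up, n = 24.

n = 24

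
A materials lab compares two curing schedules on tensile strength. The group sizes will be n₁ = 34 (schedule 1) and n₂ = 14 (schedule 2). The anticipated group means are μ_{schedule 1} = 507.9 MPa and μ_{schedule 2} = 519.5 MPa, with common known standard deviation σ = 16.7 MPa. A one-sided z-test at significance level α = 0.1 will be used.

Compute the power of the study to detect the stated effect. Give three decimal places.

Standardized effect: d = |μ_{schedule 1} − μ_{schedule 2}| / σ = |507.9 − 519.5| / 16.7 = 0.6946
Noncentrality parameter: δ = d / √(1/n₁ + 1/n₂) = 0.6946 / √(1/34 + 1/14) = 2.1874
One-sided α = 0.1 → critical value z_{0.1} = 1.282.
Power = P(Z > 1.282 − δ) = Φ(0.906) = 0.8175.

Power ≈ 0.817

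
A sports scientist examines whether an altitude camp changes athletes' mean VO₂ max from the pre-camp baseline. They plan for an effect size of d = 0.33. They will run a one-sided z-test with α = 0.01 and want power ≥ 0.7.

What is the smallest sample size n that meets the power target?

Set Φ(δ − 2.326) = 0.7; then δ − 2.326 = Φ⁻¹(0.7) = 0.524, giving δ = 2.851.
δ = d·√n ⇒ n = (δ/d)² = (2.851 / 0.33)² = 74.63.
Rounding up, n = 75.

n = 75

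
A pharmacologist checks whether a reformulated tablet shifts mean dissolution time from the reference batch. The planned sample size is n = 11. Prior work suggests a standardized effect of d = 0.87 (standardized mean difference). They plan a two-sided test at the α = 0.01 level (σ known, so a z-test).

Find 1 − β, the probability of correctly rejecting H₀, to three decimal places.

Power ≈ 0.622

Noncentrality parameter: λ = d·√n = 0.87 × √11 = 2.8855
Two-sided α = 0.01 → critical value z_{0.005} = 2.576.
Power = Φ(λ − 2.576) + Φ(−λ − 2.576) = Φ(0.310) + Φ(-5.461) = 0.6216 + 0.0000 = 0.6216.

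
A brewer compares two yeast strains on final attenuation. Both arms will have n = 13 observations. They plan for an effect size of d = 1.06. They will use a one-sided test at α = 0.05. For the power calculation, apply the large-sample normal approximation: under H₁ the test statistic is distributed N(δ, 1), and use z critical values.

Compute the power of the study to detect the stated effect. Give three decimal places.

Power ≈ 0.855

Noncentrality parameter: δ = d·√(n/2) = 1.06 × √(13/2) = 2.7025
Critical value for a one-sided test at α = 0.05: z_α = 1.645.
Power = P(Z > 1.645 − δ) = Φ(1.058) = 0.8549.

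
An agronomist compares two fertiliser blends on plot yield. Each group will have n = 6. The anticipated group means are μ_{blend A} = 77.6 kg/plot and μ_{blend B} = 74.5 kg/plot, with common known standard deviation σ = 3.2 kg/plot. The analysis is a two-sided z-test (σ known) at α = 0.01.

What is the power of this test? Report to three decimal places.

Power ≈ 0.185

Standardized effect: d = |μ_{blend A} − μ_{blend B}| / σ = |77.6 − 74.5| / 3.2 = 0.9688
Noncentrality parameter: δ = d·√(n/2) = 0.9688 × √(6/2) = 1.6779
Two-sided α = 0.01 → critical value z_{0.005} = 2.576.
Power = Φ(δ − 2.576) + Φ(−δ − 2.576) = Φ(-0.898) + Φ(-4.254) = 0.1846 + 0.0000 = 0.1846.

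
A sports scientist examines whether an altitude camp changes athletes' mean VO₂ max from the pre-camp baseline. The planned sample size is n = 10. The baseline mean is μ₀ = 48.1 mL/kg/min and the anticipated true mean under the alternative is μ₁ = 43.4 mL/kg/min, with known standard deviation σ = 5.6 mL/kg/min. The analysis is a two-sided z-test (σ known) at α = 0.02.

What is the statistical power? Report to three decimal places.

Standardized effect: d = |μ₁ − μ₀| / σ = |43.4 − 48.1| / 5.6 = 0.8393
Noncentrality parameter: δ = d·√n = 0.8393 × √10 = 2.6541
Two-sided α = 0.02 → critical value z_{0.01} = 2.326.
Power = Φ(δ − 2.326) + Φ(−δ − 2.326) = Φ(0.328) + Φ(-4.980) = 0.6284 + 0.0000 = 0.6284.

Power ≈ 0.628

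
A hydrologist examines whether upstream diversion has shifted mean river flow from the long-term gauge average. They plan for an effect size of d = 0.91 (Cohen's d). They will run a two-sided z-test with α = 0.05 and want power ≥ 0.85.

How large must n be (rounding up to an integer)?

n = 11

Set Φ(δ − 1.960) = 0.85; then δ − 1.960 = Φ⁻¹(0.85) = 1.036, giving δ = 2.996.
(Ignoring the negligible lower-tail rejection probability gives the usual closed-form inversion.)
δ = d·√n ⇒ n = (δ/d)² = (2.996 / 0.91)² = 10.84.
Round up to the next whole unit.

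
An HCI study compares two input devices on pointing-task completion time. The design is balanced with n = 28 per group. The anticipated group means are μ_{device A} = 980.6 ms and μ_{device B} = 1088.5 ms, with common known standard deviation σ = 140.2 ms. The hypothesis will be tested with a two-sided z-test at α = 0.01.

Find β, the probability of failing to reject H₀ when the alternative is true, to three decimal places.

β ≈ 0.381

Standardized effect: d = |μ_{device A} − μ_{device B}| / σ = |980.6 − 1088.5| / 140.2 = 0.7696
Noncentrality parameter: δ = d·√(n/2) = 0.7696 × √(28/2) = 2.8796
Two-sided α = 0.01 → critical value z_{0.005} = 2.576.
Power = Φ(δ − 2.576) + Φ(−δ − 2.576) = Φ(0.304) + Φ(-5.455) = 0.6194 + 0.0000 = 0.6194.
Type II error: β = 1 − power = 1 − 0.6194 = 0.3806.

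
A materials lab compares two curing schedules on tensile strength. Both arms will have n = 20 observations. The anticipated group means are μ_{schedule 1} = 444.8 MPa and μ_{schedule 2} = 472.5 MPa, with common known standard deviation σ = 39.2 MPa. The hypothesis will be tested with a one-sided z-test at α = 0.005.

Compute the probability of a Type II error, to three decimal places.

β ≈ 0.634

Standardized effect: d = |μ_{schedule 1} − μ_{schedule 2}| / σ = |444.8 − 472.5| / 39.2 = 0.7066
Noncentrality parameter: δ = d·√(n/2) = 0.7066 × √(20/2) = 2.2346
One-sided α = 0.005 → critical value z_{0.005} = 2.576.
Power = P(Z > 2.576 − δ) = Φ(-0.341) = 0.3665.
Type II error: β = 1 − power = 1 − 0.3665 = 0.6335.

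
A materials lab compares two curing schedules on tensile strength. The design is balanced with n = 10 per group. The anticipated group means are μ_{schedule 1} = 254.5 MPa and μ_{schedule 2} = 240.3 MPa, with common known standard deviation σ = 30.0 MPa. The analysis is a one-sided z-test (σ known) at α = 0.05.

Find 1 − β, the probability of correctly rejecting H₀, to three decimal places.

Standardized effect: d = |μ_{schedule 1} − μ_{schedule 2}| / σ = |254.5 − 240.3| / 30.0 = 0.4733
Noncentrality parameter: δ = d·√(n/2) = 0.4733 × √(10/2) = 1.0584
Critical value for a one-sided test at α = 0.05: z_α = 1.645.
Power = P(Z > 1.645 − δ) = Φ(-0.586) = 0.2788.

Power ≈ 0.279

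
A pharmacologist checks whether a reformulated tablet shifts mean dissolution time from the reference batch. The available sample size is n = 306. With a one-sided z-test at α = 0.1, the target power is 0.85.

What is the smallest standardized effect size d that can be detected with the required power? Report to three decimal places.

Need Φ(δ − 1.282) = 0.85, so δ = 1.282 + 1.036 = 2.318.
δ = d·√n ⇒ d = δ/√n = 2.318/√306 = 0.1325.

d ≈ 0.133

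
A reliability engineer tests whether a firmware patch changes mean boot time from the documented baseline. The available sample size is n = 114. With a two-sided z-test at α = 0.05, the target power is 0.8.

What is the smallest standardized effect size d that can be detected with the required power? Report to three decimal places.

d ≈ 0.262

Need Φ(δ − 1.960) = 0.8, so δ = 1.960 + 0.842 = 2.802.
(Lower-tail contribution to power is negligible for δ > 0.)
δ = d·√n ⇒ d = δ/√n = 2.802/√114 = 0.2624.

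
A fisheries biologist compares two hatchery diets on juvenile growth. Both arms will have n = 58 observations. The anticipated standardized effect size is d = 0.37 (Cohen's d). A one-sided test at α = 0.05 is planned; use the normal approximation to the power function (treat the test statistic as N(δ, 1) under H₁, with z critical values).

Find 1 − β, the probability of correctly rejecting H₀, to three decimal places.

Noncentrality parameter: δ = d·√(n/2) = 0.37 × √(58/2) = 1.9925
One-sided α = 0.05 → critical value z_{0.05} = 1.645.
Power = P(Z > 1.645 − δ) = Φ(0.348) = 0.6360.

Power ≈ 0.636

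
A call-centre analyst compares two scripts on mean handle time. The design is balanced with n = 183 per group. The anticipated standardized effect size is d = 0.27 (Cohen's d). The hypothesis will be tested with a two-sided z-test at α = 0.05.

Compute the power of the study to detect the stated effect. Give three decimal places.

Noncentrality parameter: δ = d·√(n/2) = 0.27 × √(183/2) = 2.5827
Critical value for a two-sided test at α = 0.05: z_{α/2} = 1.960.
Power = Φ(δ − 1.960) + Φ(−δ − 1.960) = Φ(0.623) + Φ(-4.543) = 0.7333 + 0.0000 = 0.7333.

Power ≈ 0.733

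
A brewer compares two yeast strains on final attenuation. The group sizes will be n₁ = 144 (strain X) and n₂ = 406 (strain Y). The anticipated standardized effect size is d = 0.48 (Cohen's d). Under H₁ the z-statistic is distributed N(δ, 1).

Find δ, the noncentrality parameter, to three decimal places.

δ = d / √(1/n₁ + 1/n₂) = 0.48 / √(1/144 + 1/406) = 4.9488

δ ≈ 4.949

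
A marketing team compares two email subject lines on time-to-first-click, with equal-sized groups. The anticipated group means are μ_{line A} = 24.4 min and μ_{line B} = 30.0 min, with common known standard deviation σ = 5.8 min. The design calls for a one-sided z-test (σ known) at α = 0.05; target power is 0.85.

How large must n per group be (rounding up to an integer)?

n = 16 per group

Standardized effect: d = |μ_{line A} − μ_{line B}| / σ = |24.4 − 30.0| / 5.8 = 0.9655
Set Φ(δ − 1.645) = 0.85; then δ − 1.645 = Φ⁻¹(0.85) = 1.036, giving δ = 2.681.
δ = d·√(n/2) ⇒ n = 2(δ/d)² = 2 × (2.681 / 0.9655)² = 15.42.
Rounding up, n = 16 per group.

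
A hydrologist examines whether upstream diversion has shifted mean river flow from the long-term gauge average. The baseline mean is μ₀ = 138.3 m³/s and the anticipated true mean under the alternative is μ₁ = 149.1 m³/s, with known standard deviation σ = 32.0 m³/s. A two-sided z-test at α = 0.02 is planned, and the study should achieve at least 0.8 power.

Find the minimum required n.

Standardized effect: d = |μ₁ − μ₀| / σ = |149.1 − 138.3| / 32.0 = 0.3375
For power 0.8 need Φ(δ − z_{0.01}) = 0.8, so δ = z_{0.01} + z_{0.20} = 2.326 + 0.842 = 3.168.
(The Φ(−δ − z_{α/2}) term is vanishingly small for δ > 0 and is dropped in the standard sample-size formula.)
δ = d·√n ⇒ n = (δ/d)² = (3.168 / 0.3375)² = 88.11.
Rounding up, n = 89.

n = 89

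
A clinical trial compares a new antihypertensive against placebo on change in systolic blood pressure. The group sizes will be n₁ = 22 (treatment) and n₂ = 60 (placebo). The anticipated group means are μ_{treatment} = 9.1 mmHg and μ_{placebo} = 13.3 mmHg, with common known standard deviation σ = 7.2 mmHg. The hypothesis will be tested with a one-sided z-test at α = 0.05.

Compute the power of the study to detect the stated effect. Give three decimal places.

Standardized effect: d = |μ_{treatment} − μ_{placebo}| / σ = |9.1 − 13.3| / 7.2 = 0.5833
Noncentrality parameter: δ = d / √(1/n₁ + 1/n₂) = 0.5833 / √(1/22 + 1/60) = 2.3404
Critical value for a one-sided test at α = 0.05: z_α = 1.645.
Power = Φ(δ − 1.645) = Φ(0.696) = 0.7567.

Power ≈ 0.757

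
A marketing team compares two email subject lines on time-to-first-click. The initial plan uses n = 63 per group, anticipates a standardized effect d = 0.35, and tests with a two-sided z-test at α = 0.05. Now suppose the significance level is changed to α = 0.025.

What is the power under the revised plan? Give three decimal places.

Power ≈ 0.391

δ = d·√(n/2) = 0.35 × √(63/2) = 1.9644 (unchanged). New critical value: z_{0.0125} = 2.241.
Revised power = Φ(δ − 2.241) + Φ(−δ − 2.241) = Φ(-0.277) + Φ(-4.206) = 0.3909 + 0.0000 = 0.3909.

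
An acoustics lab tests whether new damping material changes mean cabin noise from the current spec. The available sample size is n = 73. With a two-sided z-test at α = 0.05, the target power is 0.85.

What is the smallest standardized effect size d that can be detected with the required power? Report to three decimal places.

d ≈ 0.351

Required noncentrality: δ = z_{0.025} + z_{0.15} = 1.960 + 1.036 = 2.996.
(Lower-tail contribution to power is negligible for δ > 0.)
δ = d·√n ⇒ d = δ/√n = 2.996/√73 = 0.3507.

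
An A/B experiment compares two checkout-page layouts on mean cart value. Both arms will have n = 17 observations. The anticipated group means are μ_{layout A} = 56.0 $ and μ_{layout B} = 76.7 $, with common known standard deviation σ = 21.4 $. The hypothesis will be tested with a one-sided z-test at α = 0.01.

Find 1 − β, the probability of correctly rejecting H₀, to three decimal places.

Power ≈ 0.689

Standardized effect: d = |μ_{layout A} − μ_{layout B}| / σ = |56.0 − 76.7| / 21.4 = 0.9673
Noncentrality parameter: δ = d·√(n/2) = 0.9673 × √(17/2) = 2.8201
Critical value for a one-sided test at α = 0.01: z_α = 2.326.
Power = Φ(δ − 2.326) = Φ(0.494) = 0.6893.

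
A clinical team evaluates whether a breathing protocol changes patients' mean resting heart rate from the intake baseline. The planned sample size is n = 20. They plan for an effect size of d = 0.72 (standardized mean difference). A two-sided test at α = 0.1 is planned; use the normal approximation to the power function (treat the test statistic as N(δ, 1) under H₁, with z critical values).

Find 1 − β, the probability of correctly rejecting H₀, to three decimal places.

Noncentrality parameter: δ = d·√n = 0.72 × √20 = 3.2199
Critical value for a two-sided test at α = 0.1: z_{α/2} = 1.645.
Power = Φ(δ − 1.645) + Φ(−δ − 1.645) = Φ(1.575) + Φ(-4.865) = 0.9424 + 0.0000 = 0.9424.

Power ≈ 0.942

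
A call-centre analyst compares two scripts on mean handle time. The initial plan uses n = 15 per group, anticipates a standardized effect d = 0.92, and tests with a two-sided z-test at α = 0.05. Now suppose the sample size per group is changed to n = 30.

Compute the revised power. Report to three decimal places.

Power ≈ 0.946

With n = 30 per group: δ = d·√(n/2) = 0.92 × √(30/2) = 3.5631. Critical value z_{0.025} = 1.960.
Revised power = Φ(δ − 1.960) + Φ(−δ − 1.960) = Φ(1.603) + Φ(-5.523) = 0.9456 + 0.0000 = 0.9456.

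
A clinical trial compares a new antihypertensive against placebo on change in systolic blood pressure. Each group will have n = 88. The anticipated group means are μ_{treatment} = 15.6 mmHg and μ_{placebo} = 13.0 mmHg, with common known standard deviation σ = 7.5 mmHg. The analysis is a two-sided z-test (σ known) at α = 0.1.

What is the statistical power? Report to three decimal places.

Standardized effect: d = |μ_{treatment} − μ_{placebo}| / σ = |15.6 − 13.0| / 7.5 = 0.3467
Noncentrality parameter: λ = d·√(n/2) = 0.3467 × √(88/2) = 2.2995
Two-sided α = 0.1 → critical value z_{0.05} = 1.645.
Power = Φ(λ − 1.645) + Φ(−λ − 1.645) = Φ(0.655) + Φ(-3.944) = 0.7437 + 0.0000 = 0.7437.

Power ≈ 0.744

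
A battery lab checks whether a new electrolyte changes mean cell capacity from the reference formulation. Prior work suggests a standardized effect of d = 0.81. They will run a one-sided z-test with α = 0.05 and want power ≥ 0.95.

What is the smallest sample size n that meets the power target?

Set Φ(δ − 1.645) = 0.95; then δ − 1.645 = Φ⁻¹(0.95) = 1.645, giving δ = 3.290.
δ = d·√n ⇒ n = (δ/d)² = (3.290 / 0.81)² = 16.49.
Round up to the next whole unit.

n = 17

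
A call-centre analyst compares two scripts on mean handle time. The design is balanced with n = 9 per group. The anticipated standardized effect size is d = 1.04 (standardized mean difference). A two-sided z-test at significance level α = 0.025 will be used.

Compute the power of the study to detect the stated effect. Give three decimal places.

Power ≈ 0.486

Noncentrality parameter: δ = d·√(n/2) = 1.04 × √(9/2) = 2.2062
Two-sided α = 0.025 → critical value z_{0.0125} = 2.241.
Power = Φ(δ − 2.241) + Φ(−δ − 2.241) = Φ(-0.035) + Φ(-4.448) = 0.4859 + 0.0000 = 0.4860.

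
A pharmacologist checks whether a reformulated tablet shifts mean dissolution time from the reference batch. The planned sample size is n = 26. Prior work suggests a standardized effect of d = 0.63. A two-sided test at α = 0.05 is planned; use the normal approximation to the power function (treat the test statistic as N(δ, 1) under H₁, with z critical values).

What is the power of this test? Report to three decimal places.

Noncentrality parameter: δ = d·√n = 0.63 × √26 = 3.2124
Critical value for a two-sided test at α = 0.05: z_{α/2} = 1.960.
Power = Φ(δ − 1.960) + Φ(−δ − 1.960) = Φ(1.252) + Φ(-5.172) = 0.8948 + 0.0000 = 0.8948.

Power ≈ 0.895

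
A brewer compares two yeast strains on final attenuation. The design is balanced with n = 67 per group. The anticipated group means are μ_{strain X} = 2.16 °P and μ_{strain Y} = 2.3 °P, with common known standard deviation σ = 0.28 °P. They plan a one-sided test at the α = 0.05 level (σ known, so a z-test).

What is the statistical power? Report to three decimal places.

Power ≈ 0.894

Standardized effect: d = |μ_{strain X} − μ_{strain Y}| / σ = |2.16 − 2.3| / 0.28 = 0.5000
Noncentrality parameter: δ = d·√(n/2) = 0.5000 × √(67/2) = 2.8940
Critical value for a one-sided test at α = 0.05: z_α = 1.645.
Power = P(Z > 1.645 − δ) = Φ(1.249) = 0.8942.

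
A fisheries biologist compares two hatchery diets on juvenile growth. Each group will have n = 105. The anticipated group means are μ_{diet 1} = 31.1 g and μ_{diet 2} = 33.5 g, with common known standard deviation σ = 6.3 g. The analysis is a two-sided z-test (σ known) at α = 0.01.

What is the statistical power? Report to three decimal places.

Power ≈ 0.573

Standardized effect: d = |μ_{diet 1} − μ_{diet 2}| / σ = |31.1 − 33.5| / 6.3 = 0.3810
Noncentrality parameter: δ = d·√(n/2) = 0.3810 × √(105/2) = 2.7603
Two-sided α = 0.01 → critical value z_{0.005} = 2.576.
Power = Φ(δ − 2.576) + Φ(−δ − 2.576) = Φ(0.184) + Φ(-5.336) = 0.5732 + 0.0000 = 0.5732.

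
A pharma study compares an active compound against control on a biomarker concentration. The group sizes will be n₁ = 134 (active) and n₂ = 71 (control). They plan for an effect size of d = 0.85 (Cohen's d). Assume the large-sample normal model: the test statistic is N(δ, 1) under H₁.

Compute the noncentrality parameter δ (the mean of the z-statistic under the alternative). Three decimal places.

δ ≈ 5.791

δ = d / √(1/n₁ + 1/n₂) = 0.85 / √(1/134 + 1/71) = 5.7906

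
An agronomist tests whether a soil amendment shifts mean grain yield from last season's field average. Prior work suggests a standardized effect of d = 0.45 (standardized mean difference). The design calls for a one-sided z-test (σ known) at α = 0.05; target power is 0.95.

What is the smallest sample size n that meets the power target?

n = 54

For power 0.95 need Φ(δ − z_{0.05}) = 0.95, so δ = z_{0.05} + z_{0.05} = 1.645 + 1.645 = 3.290.
δ = d·√n ⇒ n = (δ/d)² = (3.290 / 0.45)² = 53.44.
Round up to the next whole unit.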